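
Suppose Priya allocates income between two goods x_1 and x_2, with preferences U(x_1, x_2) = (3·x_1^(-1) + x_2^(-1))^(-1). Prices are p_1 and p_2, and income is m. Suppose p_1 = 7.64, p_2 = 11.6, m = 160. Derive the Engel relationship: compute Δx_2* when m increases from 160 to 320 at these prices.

MRS = MU_x_1/MU_x_2 = 3·(x_2/x_1)^(2). Set equal to p_1/p_2.
Hence x_2/x_1 = ((1/3)·p_1/p_2)^(1/(2)), i.e. raised to the 0.5 power.
Substitute x_2 = (x_2/x_1)·x_1 into the budget: x_1* = m/(p_1 + p_2·(x_2/x_1)).
Numerically x_2/x_1 = 0.468551, so x_1* = 160/(7.64 + 11.6·0.468551) = 12.2369 and x_2* = 0.468551·12.2369 = 5.7336.
At m' = 320: x_2* = 11.4672. Change: 11.4672 − 5.7336 = 5.7336.

Δx_2* = 5.7336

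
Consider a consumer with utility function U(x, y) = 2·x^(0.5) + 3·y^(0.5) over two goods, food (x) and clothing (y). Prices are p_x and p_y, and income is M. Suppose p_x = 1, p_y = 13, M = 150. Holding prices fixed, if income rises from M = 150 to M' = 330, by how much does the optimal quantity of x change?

MRS = MU_x/MU_y = (2/3)·(y/x)^(0.5). Set equal to p_x/p_y.
Hence y/x = ((3/2)·p_x/p_y)^(1/(0.5)), i.e. raised to the 2 power.
Substitute y = (y/x)·x into the budget: x* = M/(p_x + p_y·(y/x)).
Numerically y/x = 0.013314, so x* = 150/(1 + 13·0.013314) = 127.8689.
At M' = 330: x* = 281.3115. Change: 281.3115 − 127.8689 = 153.4426.

Δx* = 153.4426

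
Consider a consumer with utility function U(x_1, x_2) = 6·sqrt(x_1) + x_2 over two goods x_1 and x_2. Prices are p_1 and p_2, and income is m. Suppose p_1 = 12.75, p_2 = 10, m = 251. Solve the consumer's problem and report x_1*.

MU_x_1 = 3/√x_1, MU_x_2 = 1. Tangency: 3/√x_1 = p_1/p_2.
Thus x_1* = (3·p_2/p_1)² — independent of m — with the rest of income spent on x_2.
Plugging in: x_1* = (3·10/12.75)² = 5.5363.

x_1* = 5.5363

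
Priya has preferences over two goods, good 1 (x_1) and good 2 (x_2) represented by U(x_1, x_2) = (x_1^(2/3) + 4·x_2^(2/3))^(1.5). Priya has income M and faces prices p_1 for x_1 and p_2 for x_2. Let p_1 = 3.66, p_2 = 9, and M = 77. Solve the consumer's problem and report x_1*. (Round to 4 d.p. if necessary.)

From the CES first-order condition, (1/4)·(x_2/x_1)^(1/3) = p_1/p_2.
Solve for the ratio: x_2/x_1 = [4·p_1/p_2]^(3).
Substitute x_2 = (x_2/x_1)·x_1 into the budget: x_1* = M/(p_1 + p_2·(x_2/x_1)).
Numerically x_2/x_1 = 4.304232, so x_1* = 77/(3.66 + 9·4.304232) = 1.8161.

x_1* = 1.8161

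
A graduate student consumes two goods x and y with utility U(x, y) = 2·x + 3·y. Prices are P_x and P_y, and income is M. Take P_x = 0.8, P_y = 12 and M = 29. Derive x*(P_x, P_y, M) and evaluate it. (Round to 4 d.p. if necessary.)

x* = 36.25

Linear utility — the consumer picks whichever good has higher MU/price: 2/0.8 = 2.5 vs 3/12 = 0.25.
x gives more utility per dollar, so spend all income on x: x* = M/P_x, y* = 0.
Numerically: x* = 36.25, y* = 0.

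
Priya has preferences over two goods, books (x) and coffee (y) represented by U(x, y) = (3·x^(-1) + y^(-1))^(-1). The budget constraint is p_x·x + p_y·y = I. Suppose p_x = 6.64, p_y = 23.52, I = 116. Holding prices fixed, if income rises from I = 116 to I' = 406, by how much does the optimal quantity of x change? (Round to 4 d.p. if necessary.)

From the CES first-order condition, 3·(y/x)^(2) = p_x/p_y.
Hence y/x = ((1/3)·p_x/p_y)^(1/(2)), i.e. raised to the 0.5 power.
Substitute y = (y/x)·x into the budget: x* = I/(p_x + p_y·(y/x)).
Numerically y/x = 0.306764, so x* = 116/(6.64 + 23.52·0.306764) = 8.3724.
At I' = 406: x* = 29.3033. Change: 29.3033 − 8.3724 = 20.9309.

Δx* = 20.9309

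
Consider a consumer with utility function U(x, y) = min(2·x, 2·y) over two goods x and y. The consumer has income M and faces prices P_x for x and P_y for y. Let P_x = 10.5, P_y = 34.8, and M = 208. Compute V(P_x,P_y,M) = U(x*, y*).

V = 9.1832

Leontief preferences: the optimum is at the kink where x/2 = y/2, i.e. y = x.
Budget: P_x·x + P_y·x = M, so (2·P_x + 2·P_y)·x = 2·M.
Demand: x*(P_x,P_y,M) = 2·M/(2·P_x + 2·P_y), y* = 2·M/(2·P_x + 2·P_y).
Here 2·10.5 + 2·34.8 = 90.6, giving x* = 4.5916 and y* = 4.5916.
Utility at the optimum: U(4.5916, 4.5916) = 9.1832.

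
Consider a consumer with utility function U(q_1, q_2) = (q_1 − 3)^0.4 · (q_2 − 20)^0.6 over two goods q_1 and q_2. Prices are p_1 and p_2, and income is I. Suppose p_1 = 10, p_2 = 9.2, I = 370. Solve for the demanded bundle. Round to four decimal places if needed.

Let q_1' = q_1−3, q_2' = q_2−20. MRS = (2/3)·q_2'/q_1' = p_1/p_2.
After buying the subsistence bundle (3, 20), a share 0.4 of the remaining income goes to q_1: q_1* = 3 + 0.4·(I − 3p_1 − 20p_2)/p_1.
Discretionary income = 370 − 3·10 − 20·9.2 = 156; q_1* = 3 + 0.4·156/10 = 9.24; q_2* = 20 + 0.6·156/9.2 = 30.1739.

q_1* = 9.24, q_2* = 30.1739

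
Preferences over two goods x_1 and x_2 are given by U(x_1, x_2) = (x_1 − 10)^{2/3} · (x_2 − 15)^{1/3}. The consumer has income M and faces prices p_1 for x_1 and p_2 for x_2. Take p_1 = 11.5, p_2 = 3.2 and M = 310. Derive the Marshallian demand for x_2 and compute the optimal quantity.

MRS = 2·(x_2−15)/(x_1−10). Tangency with p_1/p_2 gives x_2−15 = (1/2)·(p_1/p_2)·(x_1−10).
Substituting into the budget: x_1* = 10 + 2/3·(M − 10·p_1 − 15·p_2)/p_1, and x_2* = 15 + 1/3·(…)/p_2.
Discretionary income = 310 − 10·11.5 − 15·3.2 = 147; x_2* = 15 + 1/3·147/3.2 = 30.3125.

x_2* = 30.3125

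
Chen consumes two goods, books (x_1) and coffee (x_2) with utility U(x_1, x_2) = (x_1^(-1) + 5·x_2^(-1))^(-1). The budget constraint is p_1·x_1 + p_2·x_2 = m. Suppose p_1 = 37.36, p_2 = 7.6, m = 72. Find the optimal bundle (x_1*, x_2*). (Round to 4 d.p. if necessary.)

x_1* = 0.9595, x_2* = 4.757

MRS = MU_x_1/MU_x_2 = (1/5)·(x_2/x_1)^(2). Set equal to p_1/p_2.
Solve for the ratio: x_2/x_1 = [5·p_1/p_2]^(0.5).
With the ratio pinned down, the budget gives x_1* = m/(p_1 + p_2·(x_2/x_1)) and x_2* = (x_2/x_1)·x_1*.
Numerically x_2/x_1 = 4.957716, so x_1* = 72/(37.36 + 7.6·4.957716) = 0.9595 and x_2* = 4.957716·0.9595 = 4.757.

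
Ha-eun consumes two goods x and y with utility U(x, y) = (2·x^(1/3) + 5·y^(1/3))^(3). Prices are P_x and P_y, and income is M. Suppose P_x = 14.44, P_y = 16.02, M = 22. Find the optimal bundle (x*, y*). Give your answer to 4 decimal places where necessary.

MU_x ∝ 2·x^(-2/3), MU_y ∝ 5·y^(-2/3), so MRS = (2/5)·(y/x)^(2/3) = P_x/P_y.
Hence y/x = ((5/2)·P_x/P_y)^(1/(2/3)), i.e. raised to the 1.5 power.
With the ratio pinned down, the budget gives x* = M/(P_x + P_y·(y/x)) and y* = (y/x)·x*.
Numerically y/x = 3.382728, so x* = 22/(14.44 + 16.02·3.382728) = 0.3206 and y* = 3.382728·0.3206 = 1.0843.

x* = 0.3206, y* = 1.0843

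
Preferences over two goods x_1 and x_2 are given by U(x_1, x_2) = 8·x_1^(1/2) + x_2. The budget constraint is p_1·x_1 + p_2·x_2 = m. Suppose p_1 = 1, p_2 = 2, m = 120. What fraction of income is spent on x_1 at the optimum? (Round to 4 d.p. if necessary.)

share on x_1 = 0.5333

Utility is quasi-linear in x_2; the FOC for x_1 is 4/√x_1 = p_1/p_2.
Solve: √x_1 = 4·p_2/p_1, so x_1*(p_1,p_2) = (4·p_2/p_1)², and x_2* = (m − p_1·x_1*)/p_2.
Plugging in: x_1* = (4·2/1)² = 64, x_2* = 28.
Expenditure on x_1: 1·64 = 64; share = 0.5333.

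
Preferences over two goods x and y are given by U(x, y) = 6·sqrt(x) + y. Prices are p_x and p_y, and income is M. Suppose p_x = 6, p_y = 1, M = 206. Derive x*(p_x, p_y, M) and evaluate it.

x* = 0.25

Set MRS = p_x/p_y: 3·x^(−1/2) = p_x/p_y.
Thus x* = (3·p_y/p_x)² — independent of M — with the rest of income spent on y.
Plugging in: x* = (3·1/6)² = 0.25.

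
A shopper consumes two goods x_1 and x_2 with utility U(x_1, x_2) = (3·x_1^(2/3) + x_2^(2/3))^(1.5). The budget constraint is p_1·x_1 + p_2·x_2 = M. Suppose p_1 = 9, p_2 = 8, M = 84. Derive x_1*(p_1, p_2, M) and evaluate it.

MU_x_1 ∝ 3·x_1^(-1/3), MU_x_2 ∝ x_2^(-1/3), so MRS = 3·(x_2/x_1)^(1/3) = p_1/p_2.
Hence x_2/x_1 = ((1/3)·p_1/p_2)^(1/(1/3)), i.e. raised to the 3 power.
With the ratio pinned down, the budget gives x_1* = M/(p_1 + p_2·(x_2/x_1)) and x_2* = (x_2/x_1)·x_1*.
Numerically x_2/x_1 = 0.052734, so x_1* = 84/(9 + 8·0.052734) = 8.9154.

x_1* = 8.9154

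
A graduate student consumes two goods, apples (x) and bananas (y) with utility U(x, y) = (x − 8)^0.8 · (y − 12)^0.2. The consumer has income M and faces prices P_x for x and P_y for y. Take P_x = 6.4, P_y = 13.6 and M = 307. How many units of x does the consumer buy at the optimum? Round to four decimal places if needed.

This is Cobb-Douglas in (x−8, y−12): tangency gives 0.8·P_y·(y−12) = 0.2·P_x·(x−8).
Substituting into the budget: x* = 8 + 0.8·(M − 8·P_x − 12·P_y)/P_x, and y* = 12 + 0.2·(…)/P_y.
Discretionary income = 307 − 8·6.4 − 12·13.6 = 92.6; x* = 8 + 0.8·92.6/6.4 = 19.575.

x* = 19.575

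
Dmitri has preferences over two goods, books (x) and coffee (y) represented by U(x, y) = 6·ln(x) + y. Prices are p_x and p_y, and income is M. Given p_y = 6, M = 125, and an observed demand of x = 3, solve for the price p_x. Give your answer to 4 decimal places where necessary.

Set MRS = p_x/p_y: (6/x)/1 = p_x/p_y.
So x*(p_x,p_y) = 6·p_y/p_x, independent of income; and y* = (M − 6·p_y)/p_y.
Set x* = 3 in the demand function and solve for p_x: p_x = 12.

p_x = 12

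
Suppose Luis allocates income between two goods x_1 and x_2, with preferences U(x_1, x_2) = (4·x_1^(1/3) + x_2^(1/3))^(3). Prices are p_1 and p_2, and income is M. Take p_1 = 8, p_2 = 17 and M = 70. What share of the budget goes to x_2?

With the ratio pinned down, the budget gives x_1* = M/(p_1 + p_2·(x_2/x_1)) and x_2* = (x_2/x_1)·x_1*.
Numerically x_2/x_1 = 0.040353, so x_1* = 70/(8 + 17·0.040353) = 8.059 and x_2* = 0.040353·8.059 = 0.3252.
Expenditure on x_2: 17·0.3252 = 5.5284; share = 0.079.

share on x_2 = 0.079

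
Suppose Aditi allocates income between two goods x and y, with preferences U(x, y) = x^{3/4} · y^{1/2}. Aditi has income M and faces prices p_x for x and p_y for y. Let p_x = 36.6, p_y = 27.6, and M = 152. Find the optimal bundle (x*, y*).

Tangency: MRS = (3/2)·y/x = p_x/p_y.
Rearranging, p_y·y = (2/3)·p_x·x. Substituting into the budget gives p_x·x·(1 + (2/3)) = M.
Demand: x*(p_x,p_y,M) = 0.6·M/p_x and y* = 0.4·M/p_y.
At p_x=36.6, p_y=27.6, M=152: x* = 0.6·152/36.6 = 2.4918, y* = 2.2029.

x* = 2.4918, y* = 2.2029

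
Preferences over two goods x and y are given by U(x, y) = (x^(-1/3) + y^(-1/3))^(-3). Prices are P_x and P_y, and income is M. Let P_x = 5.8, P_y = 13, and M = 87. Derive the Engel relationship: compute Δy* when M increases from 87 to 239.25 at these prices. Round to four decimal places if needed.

MRS = MU_x/MU_y = (y/x)^(4/3). Set equal to P_x/P_y.
Solve for the ratio: y/x = [P_x/P_y]^(0.75).
Substitute y = (y/x)·x into the budget: x* = M/(P_x + P_y·(y/x)).
Numerically y/x = 0.5459, so x* = 87/(5.8 + 13·0.5459) = 6.7459 and y* = 0.5459·6.7459 = 3.6826.
At M' = 239.25: y* = 10.1271. Change: 10.1271 − 3.6826 = 6.4445.

Δy* = 6.4445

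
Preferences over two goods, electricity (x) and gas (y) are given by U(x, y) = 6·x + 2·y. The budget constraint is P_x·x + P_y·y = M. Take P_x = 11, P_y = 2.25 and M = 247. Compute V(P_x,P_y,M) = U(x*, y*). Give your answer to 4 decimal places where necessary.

Linear utility — the consumer picks whichever good has higher MU/price: 6/11 = 0.5455 vs 2/2.25 = 0.8889.
y gives more utility per dollar, so spend all income on y: y* = M/P_y, x* = 0.
Numerically: x* = 0, y* = 109.7778.
Utility at the optimum: U(0, 109.7778) = 219.5556.

V = 219.5556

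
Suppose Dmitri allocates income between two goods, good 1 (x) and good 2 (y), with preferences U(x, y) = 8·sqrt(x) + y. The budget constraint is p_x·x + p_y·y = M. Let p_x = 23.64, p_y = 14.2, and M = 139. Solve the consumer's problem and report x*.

x* = 5.773

Utility is quasi-linear in y; the FOC for x is 4/√x = p_x/p_y.
Solve: √x = 4·p_y/p_x, so x*(p_x,p_y) = (4·p_y/p_x)², and y* = (M − p_x·x*)/p_y.
Plugging in: x* = (4·14.2/23.64)² = 5.773.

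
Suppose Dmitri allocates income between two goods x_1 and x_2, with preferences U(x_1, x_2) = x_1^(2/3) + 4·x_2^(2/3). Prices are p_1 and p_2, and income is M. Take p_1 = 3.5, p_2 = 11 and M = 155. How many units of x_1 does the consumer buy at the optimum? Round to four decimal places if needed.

MU_x_1 ∝ x_1^(-1/3), MU_x_2 ∝ 4·x_2^(-1/3), so MRS = (1/4)·(x_2/x_1)^(1/3) = p_1/p_2.
Solve for the ratio: x_2/x_1 = [4·p_1/p_2]^(3).
Substitute x_2 = (x_2/x_1)·x_1 into the budget: x_1* = M/(p_1 + p_2·(x_2/x_1)).
Numerically x_2/x_1 = 2.061608, so x_1* = 155/(3.5 + 11·2.061608) = 5.9211.

x_1* = 5.9211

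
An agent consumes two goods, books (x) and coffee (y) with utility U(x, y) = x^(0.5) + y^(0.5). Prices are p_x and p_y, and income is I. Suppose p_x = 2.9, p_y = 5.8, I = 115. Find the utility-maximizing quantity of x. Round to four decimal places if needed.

x* = 26.4368

From the CES first-order condition, (y/x)^(0.5) = p_x/p_y.
Solve for the ratio: y/x = [p_x/p_y]^(2).
Substitute y = (y/x)·x into the budget: x* = I/(p_x + p_y·(y/x)).
Numerically y/x = 0.25, so x* = 115/(2.9 + 5.8·0.25) = 26.4368.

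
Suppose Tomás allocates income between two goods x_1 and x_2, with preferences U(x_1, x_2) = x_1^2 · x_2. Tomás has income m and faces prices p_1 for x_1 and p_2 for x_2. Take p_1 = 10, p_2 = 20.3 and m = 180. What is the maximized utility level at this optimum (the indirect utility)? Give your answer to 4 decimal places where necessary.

V = 425.6158

Tangency: MRS = 2·x_2/x_1 = p_1/p_2.
Rearranging, p_2·x_2 = (1/2)·p_1·x_1. Substituting into the budget gives p_1·x_1·(1 + (1/2)) = m.
Demand: x_1*(p_1,p_2,m) = 2/3·m/p_1 and x_2* = 1/3·m/p_2.
At p_1=10, p_2=20.3, m=180: x_1* = 2/3·180/10 = 12, x_2* = 2.9557.
Utility at the optimum: U(12, 2.9557) = 425.6158.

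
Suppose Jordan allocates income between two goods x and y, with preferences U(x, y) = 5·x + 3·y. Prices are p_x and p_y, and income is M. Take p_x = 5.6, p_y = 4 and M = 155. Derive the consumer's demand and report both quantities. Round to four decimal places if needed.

x* = 27.6786, y* = 0

Perfect substitutes: compare marginal utility per dollar. 5/p_x vs 3/p_y → 0.8929 vs 0.75.
x gives more utility per dollar, so spend all income on x: x* = M/p_x, y* = 0.
Numerically: x* = 27.6786, y* = 0.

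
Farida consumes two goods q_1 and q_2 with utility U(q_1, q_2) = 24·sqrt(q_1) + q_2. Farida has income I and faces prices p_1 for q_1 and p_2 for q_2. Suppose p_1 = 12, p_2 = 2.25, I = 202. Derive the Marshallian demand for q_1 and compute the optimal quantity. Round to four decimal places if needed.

Utility is quasi-linear in q_2; the FOC for q_1 is 12/√q_1 = p_1/p_2.
Solve: √q_1 = 12·p_2/p_1, so q_1*(p_1,p_2) = (12·p_2/p_1)², and q_2* = (I − p_1·q_1*)/p_2.
Plugging in: q_1* = (12·2.25/12)² = 5.0625.

q_1* = 5.0625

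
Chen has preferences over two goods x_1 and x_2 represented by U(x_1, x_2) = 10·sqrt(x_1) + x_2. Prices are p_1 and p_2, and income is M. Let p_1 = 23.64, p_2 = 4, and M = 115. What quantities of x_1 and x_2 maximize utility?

Utility is quasi-linear in x_2; the FOC for x_1 is 5/√x_1 = p_1/p_2.
Solve: √x_1 = 5·p_2/p_1, so x_1*(p_1,p_2) = (5·p_2/p_1)², and x_2* = (M − p_1·x_1*)/p_2.
Plugging in: x_1* = (5·4/23.64)² = 0.7158, x_2* = 24.5199.

x_1* = 0.7158, x_2* = 24.5199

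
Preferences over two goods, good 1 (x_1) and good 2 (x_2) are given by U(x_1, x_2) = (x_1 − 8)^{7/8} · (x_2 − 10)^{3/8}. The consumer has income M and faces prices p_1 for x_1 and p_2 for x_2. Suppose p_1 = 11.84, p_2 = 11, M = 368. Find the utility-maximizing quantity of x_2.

x_2* = 14.4531

MRS = (7/3)·(x_2−10)/(x_1−8). Tangency with p_1/p_2 gives x_2−10 = (3/7)·(p_1/p_2)·(x_1−8).
After buying the subsistence bundle (8, 10), a share 0.7 of the remaining income goes to x_1: x_1* = 8 + 0.7·(M − 8p_1 − 10p_2)/p_1.
Discretionary income = 368 − 8·11.84 − 10·11 = 163.28; x_2* = 10 + 0.3·163.28/11 = 14.4531.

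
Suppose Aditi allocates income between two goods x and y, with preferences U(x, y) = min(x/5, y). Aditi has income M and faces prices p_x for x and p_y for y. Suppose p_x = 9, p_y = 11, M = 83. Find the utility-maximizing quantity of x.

x* = 7.4107

With perfect complements, no substitution: consume in ratio x:y = 5:1.
Budget: p_x·x + p_y·(1/5)·x = M, so (5·p_x + p_y)·x = 5·M.
Demand: x*(p_x,p_y,M) = 5·M/(5·p_x + p_y), y* = M/(5·p_x + p_y).
Here 5·9 + 11 = 56, giving x* = 7.4107.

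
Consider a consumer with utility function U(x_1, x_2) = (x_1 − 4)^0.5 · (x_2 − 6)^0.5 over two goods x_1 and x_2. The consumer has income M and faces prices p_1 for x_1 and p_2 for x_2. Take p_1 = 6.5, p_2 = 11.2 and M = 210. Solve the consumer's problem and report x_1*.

x_1* = 12.9846

Let x_1' = x_1−4, x_2' = x_2−6. MRS = x_2'/x_1' = p_1/p_2.
Substituting into the budget: x_1* = 4 + 0.5·(M − 4·p_1 − 6·p_2)/p_1, and x_2* = 6 + 0.5·(…)/p_2.
Discretionary income = 210 − 4·6.5 − 6·11.2 = 116.8; x_1* = 4 + 0.5·116.8/6.5 = 12.9846.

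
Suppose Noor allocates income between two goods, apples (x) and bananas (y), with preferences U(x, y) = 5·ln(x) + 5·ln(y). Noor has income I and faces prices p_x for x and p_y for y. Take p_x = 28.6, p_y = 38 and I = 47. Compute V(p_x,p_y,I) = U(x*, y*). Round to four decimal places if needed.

V = -3.385

At p_x=28.6, p_y=38, I=47: x* = 0.5·47/28.6 = 0.8217, y* = 0.6184.
Utility at the optimum: U(0.8217, 0.6184) = -3.385.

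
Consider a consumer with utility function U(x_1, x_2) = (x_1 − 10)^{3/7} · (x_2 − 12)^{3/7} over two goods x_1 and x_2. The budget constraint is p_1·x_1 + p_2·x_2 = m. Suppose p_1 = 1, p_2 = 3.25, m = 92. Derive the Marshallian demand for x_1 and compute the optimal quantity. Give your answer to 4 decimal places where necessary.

x_1* = 31.5

Let x_1' = x_1−10, x_2' = x_2−12. MRS = x_2'/x_1' = p_1/p_2.
Substituting into the budget: x_1* = 10 + 0.5·(m − 10·p_1 − 12·p_2)/p_1, and x_2* = 12 + 0.5·(…)/p_2.
Discretionary income = 92 − 10·1 − 12·3.25 = 43; x_1* = 10 + 0.5·43/1 = 31.5.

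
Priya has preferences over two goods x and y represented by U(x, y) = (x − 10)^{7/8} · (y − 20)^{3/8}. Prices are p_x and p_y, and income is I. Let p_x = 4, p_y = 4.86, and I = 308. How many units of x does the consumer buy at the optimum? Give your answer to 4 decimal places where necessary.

MRS = (7/3)·(y−20)/(x−10). Tangency with p_x/p_y gives y−20 = (3/7)·(p_x/p_y)·(x−10).
Substituting into the budget: x* = 10 + 0.7·(I − 10·p_x − 20·p_y)/p_x, and y* = 20 + 0.3·(…)/p_y.
Discretionary income = 308 − 10·4 − 20·4.86 = 170.8; x* = 10 + 0.7·170.8/4 = 39.89.

x* = 39.89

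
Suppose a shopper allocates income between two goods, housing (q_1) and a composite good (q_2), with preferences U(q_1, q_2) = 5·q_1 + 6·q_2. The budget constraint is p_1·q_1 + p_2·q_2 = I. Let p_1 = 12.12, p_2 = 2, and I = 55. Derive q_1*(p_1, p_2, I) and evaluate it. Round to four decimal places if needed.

q_1* = 0

Perfect substitutes: compare marginal utility per dollar. 5/p_1 vs 6/p_2 → 0.4125 vs 3.
q_2 gives more utility per dollar, so spend all income on q_2: q_2* = I/p_2, q_1* = 0.
Numerically: q_1* = 0, q_2* = 27.5.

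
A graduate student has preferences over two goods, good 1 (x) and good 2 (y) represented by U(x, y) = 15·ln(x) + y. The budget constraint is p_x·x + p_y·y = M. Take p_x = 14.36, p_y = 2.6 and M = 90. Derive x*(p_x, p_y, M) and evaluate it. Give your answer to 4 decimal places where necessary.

Set MRS = p_x/p_y: (15/x)/1 = p_x/p_y.
So x*(p_x,p_y) = 15·p_y/p_x, independent of income; and y* = (M − 15·p_y)/p_y.
At the given prices: x* = 15·2.6/14.36 = 2.7159.

x* = 2.7159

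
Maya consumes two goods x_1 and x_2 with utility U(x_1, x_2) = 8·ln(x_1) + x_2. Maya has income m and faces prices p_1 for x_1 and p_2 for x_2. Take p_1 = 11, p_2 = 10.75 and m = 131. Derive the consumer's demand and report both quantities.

Set MRS = p_1/p_2: (8/x_1)/1 = p_1/p_2.
So x_1*(p_1,p_2) = 8·p_2/p_1, independent of income; and x_2* = (m − 8·p_2)/p_2.
At the given prices: x_1* = 8·10.75/11 = 7.8182, and x_2* = 4.186.

x_1* = 7.8182, x_2* = 4.186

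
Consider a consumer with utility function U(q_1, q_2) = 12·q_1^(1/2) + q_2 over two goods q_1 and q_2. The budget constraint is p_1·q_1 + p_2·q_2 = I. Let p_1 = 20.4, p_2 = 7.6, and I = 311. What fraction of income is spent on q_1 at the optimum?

Set MRS = p_1/p_2: 6·q_1^(−1/2) = p_1/p_2.
Thus q_1* = (6·p_2/p_1)² — independent of I — with the rest of income spent on q_2.
Plugging in: q_1* = (6·7.6/20.4)² = 4.9965, q_2* = 27.5093.
Expenditure on q_1: 20.4·4.9965 = 101.9294; share = 0.3277.

share on q_1 = 0.3277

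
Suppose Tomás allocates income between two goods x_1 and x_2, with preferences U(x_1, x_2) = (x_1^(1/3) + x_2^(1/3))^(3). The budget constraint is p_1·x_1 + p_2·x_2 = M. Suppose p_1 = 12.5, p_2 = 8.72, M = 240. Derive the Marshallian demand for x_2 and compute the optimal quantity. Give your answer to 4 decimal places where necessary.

MRS = MU_x_1/MU_x_2 = (x_2/x_1)^(2/3). Set equal to p_1/p_2.
Solve for the ratio: x_2/x_1 = [p_1/p_2]^(1.5).
With the ratio pinned down, the budget gives x_1* = M/(p_1 + p_2·(x_2/x_1)) and x_2* = (x_2/x_1)·x_1*.
Numerically x_2/x_1 = 1.716288, so x_1* = 240/(12.5 + 8.72·1.716288) = 8.7381 and x_2* = 1.716288·8.7381 = 14.997.

x_2* = 14.997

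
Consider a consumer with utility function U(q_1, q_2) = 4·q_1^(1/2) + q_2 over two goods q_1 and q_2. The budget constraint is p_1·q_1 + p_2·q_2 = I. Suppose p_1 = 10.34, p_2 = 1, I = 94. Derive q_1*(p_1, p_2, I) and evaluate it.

q_1* = 0.0374

MU_q_1 = 2/√q_1, MU_q_2 = 1. Tangency: 2/√q_1 = p_1/p_2.
Solve: √q_1 = 2·p_2/p_1, so q_1*(p_1,p_2) = (2·p_2/p_1)², and q_2* = (I − p_1·q_1*)/p_2.
Plugging in: q_1* = (2·1/10.34)² = 0.0374.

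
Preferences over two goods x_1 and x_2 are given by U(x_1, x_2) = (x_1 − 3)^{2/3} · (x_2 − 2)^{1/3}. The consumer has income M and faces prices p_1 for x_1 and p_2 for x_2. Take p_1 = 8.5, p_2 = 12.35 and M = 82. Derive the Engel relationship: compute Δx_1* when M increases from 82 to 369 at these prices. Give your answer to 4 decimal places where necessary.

Let x_1' = x_1−3, x_2' = x_2−2. MRS = 2·x_2'/x_1' = p_1/p_2.
After buying the subsistence bundle (3, 2), a share 2/3 of the remaining income goes to x_1: x_1* = 3 + 2/3·(M − 3p_1 − 2p_2)/p_1.
Discretionary income = 82 − 3·8.5 − 2·12.35 = 31.8; x_1* = 3 + 2/3·31.8/8.5 = 5.4941.
At M' = 369: x_1* = 28.0039. Change: 28.0039 − 5.4941 = 22.5098.

Δx_1* = 22.5098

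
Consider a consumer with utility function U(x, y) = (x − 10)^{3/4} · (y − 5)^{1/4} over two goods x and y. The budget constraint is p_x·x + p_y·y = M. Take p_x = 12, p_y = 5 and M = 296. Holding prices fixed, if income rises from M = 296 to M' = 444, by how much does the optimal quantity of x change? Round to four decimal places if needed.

Let x' = x−10, y' = y−5. MRS = 3·y'/x' = p_x/p_y.
After buying the subsistence bundle (10, 5), a share 0.75 of the remaining income goes to x: x* = 10 + 0.75·(M − 10p_x − 5p_y)/p_x.
Discretionary income = 296 − 10·12 − 5·5 = 151; x* = 10 + 0.75·151/12 = 19.4375.
At M' = 444: x* = 28.6875. Change: 28.6875 − 19.4375 = 9.25.

Δx* = 9.25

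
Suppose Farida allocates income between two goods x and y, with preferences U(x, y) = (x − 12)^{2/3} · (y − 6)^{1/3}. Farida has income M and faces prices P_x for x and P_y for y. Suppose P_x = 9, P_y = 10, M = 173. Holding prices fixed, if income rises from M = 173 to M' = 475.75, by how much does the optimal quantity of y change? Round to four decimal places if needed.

Δy* = 10.0917

Let x' = x−12, y' = y−6. MRS = 2·y'/x' = P_x/P_y.
Substituting into the budget: x* = 12 + 2/3·(M − 12·P_x − 6·P_y)/P_x, and y* = 6 + 1/3·(…)/P_y.
Discretionary income = 173 − 12·9 − 6·10 = 5; y* = 6 + 1/3·5/10 = 6.1667.
At M' = 475.75: y* = 16.2583. Change: 16.2583 − 6.1667 = 10.0917.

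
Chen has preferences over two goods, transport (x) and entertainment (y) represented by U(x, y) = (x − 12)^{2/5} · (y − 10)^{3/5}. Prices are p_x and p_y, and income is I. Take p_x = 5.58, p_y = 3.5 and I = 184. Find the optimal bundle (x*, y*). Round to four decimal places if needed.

x* = 17.881, y* = 24.064

Let x' = x−12, y' = y−10. MRS = (2/3)·y'/x' = p_x/p_y.
After buying the subsistence bundle (12, 10), a share 0.4 of the remaining income goes to x: x* = 12 + 0.4·(I − 12p_x − 10p_y)/p_x.
Discretionary income = 184 − 12·5.58 − 10·3.5 = 82.04; x* = 12 + 0.4·82.04/5.58 = 17.881; y* = 10 + 0.6·82.04/3.5 = 24.064.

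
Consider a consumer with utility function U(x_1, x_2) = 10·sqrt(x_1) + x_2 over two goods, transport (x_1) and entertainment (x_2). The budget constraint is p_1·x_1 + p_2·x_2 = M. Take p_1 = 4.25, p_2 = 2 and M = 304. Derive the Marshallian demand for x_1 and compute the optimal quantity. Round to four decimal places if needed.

x_1* = 5.5363

MU_x_1 = 5/√x_1, MU_x_2 = 1. Tangency: 5/√x_1 = p_1/p_2.
Thus x_1* = (5·p_2/p_1)² — independent of M — with the rest of income spent on x_2.
Plugging in: x_1* = (5·2/4.25)² = 5.5363.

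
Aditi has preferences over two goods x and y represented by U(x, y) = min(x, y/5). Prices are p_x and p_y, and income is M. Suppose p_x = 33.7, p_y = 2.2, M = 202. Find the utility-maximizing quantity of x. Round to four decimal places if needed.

With perfect complements, no substitution: consume in ratio x:y = 1:5.
Budget: p_x·x + p_y·5·x = M, so (p_x + 5·p_y)·x = M.
Demand: x*(p_x,p_y,M) = M/(p_x + 5·p_y), y* = 5·M/(p_x + 5·p_y).
Here 33.7 + 5·2.2 = 44.7, giving x* = 4.519.

x* = 4.519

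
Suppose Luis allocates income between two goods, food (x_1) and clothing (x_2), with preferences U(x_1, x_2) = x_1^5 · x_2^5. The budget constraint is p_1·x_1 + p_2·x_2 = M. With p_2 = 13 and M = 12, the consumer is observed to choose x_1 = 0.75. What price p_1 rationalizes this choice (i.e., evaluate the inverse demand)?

Tangency: MRS = x_2/x_1 = p_1/p_2.
Rearranging, p_2·x_2 = p_1·x_1. Substituting into the budget gives p_1·x_1·(1 + 1) = M.
Demand: x_1*(p_1,p_2,M) = 0.5·M/p_1 and x_2* = 0.5·M/p_2.
Set x_1* = 0.75 in the demand function and solve for p_1: p_1 = 8.

p_1 = 8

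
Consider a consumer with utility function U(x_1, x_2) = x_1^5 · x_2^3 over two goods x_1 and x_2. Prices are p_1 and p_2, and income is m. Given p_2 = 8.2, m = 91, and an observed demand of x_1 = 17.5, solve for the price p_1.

p_1 = 3.25

MU_x_1/MU_x_2 = (5·x_2)/(3·x_1); tangency sets this equal to p_1/p_2.
So 5·p_2·x_2 = 3·p_1·x_1; combined with the budget, a share 0.625 of income goes to x_1.
Demand: x_1*(p_1,p_2,m) = 0.625·m/p_1 and x_2* = 0.375·m/p_2.
Set x_1* = 17.5 in the demand function and solve for p_1: p_1 = 3.25.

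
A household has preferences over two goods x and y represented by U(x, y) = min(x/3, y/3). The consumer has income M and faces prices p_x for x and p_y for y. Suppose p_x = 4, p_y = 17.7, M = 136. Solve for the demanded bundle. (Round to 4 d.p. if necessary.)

x* = 6.2673, y* = 6.2673

Demand: x*(p_x,p_y,M) = 3·M/(3·p_x + 3·p_y), y* = 3·M/(3·p_x + 3·p_y).
Here 3·4 + 3·17.7 = 65.1, giving x* = 6.2673 and y* = 6.2673.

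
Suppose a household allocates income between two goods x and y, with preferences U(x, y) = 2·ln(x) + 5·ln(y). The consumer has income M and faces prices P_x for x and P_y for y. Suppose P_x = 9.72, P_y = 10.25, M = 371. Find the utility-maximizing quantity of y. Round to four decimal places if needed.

Demand: x*(P_x,P_y,M) = 2/7·M/P_x and y* = 5/7·M/P_y.
At P_x=9.72, P_y=10.25, M=371: y* = 5/7·371/10.25 = 25.8537.

y* = 25.8537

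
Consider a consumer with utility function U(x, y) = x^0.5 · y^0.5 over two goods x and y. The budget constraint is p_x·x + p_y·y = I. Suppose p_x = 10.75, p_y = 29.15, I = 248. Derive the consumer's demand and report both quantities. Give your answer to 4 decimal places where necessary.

x* = 11.5349, y* = 4.2539

Demand: x*(p_x,p_y,I) = 0.5·I/p_x and y* = 0.5·I/p_y.
At p_x=10.75, p_y=29.15, I=248: x* = 0.5·248/10.75 = 11.5349, y* = 4.2539.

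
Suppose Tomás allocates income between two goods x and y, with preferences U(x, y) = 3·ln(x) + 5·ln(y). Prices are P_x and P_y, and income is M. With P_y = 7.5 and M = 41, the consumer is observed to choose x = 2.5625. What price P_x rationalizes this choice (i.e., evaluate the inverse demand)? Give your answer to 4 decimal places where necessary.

The MRS is (3/5)·y/x. Set MRS = P_x/P_y.
So 3·P_y·y = 5·P_x·x; combined with the budget, a share 0.375 of income goes to x.
Demand: x*(P_x,P_y,M) = 0.375·M/P_x and y* = 0.625·M/P_y.
Set x* = 2.5625 in the demand function and solve for P_x: P_x = 6.

P_x = 6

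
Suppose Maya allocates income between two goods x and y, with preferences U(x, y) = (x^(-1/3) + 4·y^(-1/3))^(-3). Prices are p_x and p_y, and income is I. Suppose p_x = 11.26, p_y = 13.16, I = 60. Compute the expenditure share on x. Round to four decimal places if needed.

From the CES first-order condition, (1/4)·(y/x)^(4/3) = p_x/p_y.
Hence y/x = (4·p_x/p_y)^(1/(4/3)), i.e. raised to the 0.75 power.
With the ratio pinned down, the budget gives x* = I/(p_x + p_y·(y/x)) and y* = (y/x)·x*.
Numerically y/x = 2.516268, so x* = 60/(11.26 + 13.16·2.516268) = 1.3521 and y* = 2.516268·1.3521 = 3.4023.
Expenditure on x: 11.26·1.3521 = 15.2251; share = 0.2538.

share on x = 0.2538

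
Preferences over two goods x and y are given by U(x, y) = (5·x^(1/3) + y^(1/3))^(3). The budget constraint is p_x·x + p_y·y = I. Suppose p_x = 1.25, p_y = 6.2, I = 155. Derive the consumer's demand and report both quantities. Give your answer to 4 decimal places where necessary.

MU_x ∝ 5·x^(-2/3), MU_y ∝ y^(-2/3), so MRS = 5·(y/x)^(2/3) = p_x/p_y.
Hence y/x = ((1/5)·p_x/p_y)^(1/(2/3)), i.e. raised to the 1.5 power.
Substitute y = (y/x)·x into the budget: x* = I/(p_x + p_y·(y/x)).
Numerically y/x = 0.008097, so x* = 155/(1.25 + 6.2·0.008097) = 119.2123 and y* = 0.008097·119.2123 = 0.9653.

x* = 119.2123, y* = 0.9653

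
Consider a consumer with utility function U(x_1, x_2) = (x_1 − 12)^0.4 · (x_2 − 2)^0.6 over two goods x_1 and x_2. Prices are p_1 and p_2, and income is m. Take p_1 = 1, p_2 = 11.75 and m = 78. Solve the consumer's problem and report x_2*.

x_2* = 4.1702

Let x_1' = x_1−12, x_2' = x_2−2. MRS = (2/3)·x_2'/x_1' = p_1/p_2.
After buying the subsistence bundle (12, 2), a share 0.4 of the remaining income goes to x_1: x_1* = 12 + 0.4·(m − 12p_1 − 2p_2)/p_1.
Discretionary income = 78 − 12·1 − 2·11.75 = 42.5; x_2* = 2 + 0.6·42.5/11.75 = 4.1702.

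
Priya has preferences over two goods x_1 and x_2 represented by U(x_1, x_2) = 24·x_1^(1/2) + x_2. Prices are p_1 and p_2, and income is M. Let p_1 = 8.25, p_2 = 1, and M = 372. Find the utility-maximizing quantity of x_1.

Set MRS = p_1/p_2: 12·x_1^(−1/2) = p_1/p_2.
Thus x_1* = (12·p_2/p_1)² — independent of M — with the rest of income spent on x_2.
Plugging in: x_1* = (12·1/8.25)² = 2.1157.

x_1* = 2.1157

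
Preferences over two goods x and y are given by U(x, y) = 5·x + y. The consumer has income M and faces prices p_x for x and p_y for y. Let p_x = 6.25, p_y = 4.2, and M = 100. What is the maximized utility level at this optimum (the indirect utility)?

Perfect substitutes: compare marginal utility per dollar. 5/p_x vs 1/p_y → 0.8 vs 0.2381.
x gives more utility per dollar, so spend all income on x: x* = M/p_x, y* = 0.
Numerically: x* = 16, y* = 0.
Utility at the optimum: U(16, 0) = 80.

V = 80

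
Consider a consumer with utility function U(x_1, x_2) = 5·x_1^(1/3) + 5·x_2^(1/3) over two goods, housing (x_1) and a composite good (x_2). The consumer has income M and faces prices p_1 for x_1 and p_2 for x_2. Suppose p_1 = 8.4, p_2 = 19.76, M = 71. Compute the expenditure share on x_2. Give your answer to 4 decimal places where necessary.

From the CES first-order condition, (x_2/x_1)^(2/3) = p_1/p_2.
Solve for the ratio: x_2/x_1 = [p_1/p_2]^(1.5).
Substitute x_2 = (x_2/x_1)·x_1 into the budget: x_1* = M/(p_1 + p_2·(x_2/x_1)).
Numerically x_2/x_1 = 0.277165, so x_1* = 71/(8.4 + 19.76·0.277165) = 5.1165 and x_2* = 0.277165·5.1165 = 1.4181.
Expenditure on x_2: 19.76·1.4181 = 28.0217; share = 0.3947.

share on x_2 = 0.3947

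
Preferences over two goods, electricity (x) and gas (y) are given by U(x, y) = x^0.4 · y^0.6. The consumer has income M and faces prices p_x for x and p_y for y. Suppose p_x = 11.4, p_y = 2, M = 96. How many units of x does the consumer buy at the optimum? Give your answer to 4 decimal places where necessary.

x* = 3.3684

The MRS is (2/3)·y/x. Set MRS = p_x/p_y.
Rearranging, p_y·y = (3/2)·p_x·x. Substituting into the budget gives p_x·x·(1 + (3/2)) = M.
Demand: x*(p_x,p_y,M) = 0.4·M/p_x and y* = 0.6·M/p_y.
At p_x=11.4, p_y=2, M=96: x* = 0.4·96/11.4 = 3.3684.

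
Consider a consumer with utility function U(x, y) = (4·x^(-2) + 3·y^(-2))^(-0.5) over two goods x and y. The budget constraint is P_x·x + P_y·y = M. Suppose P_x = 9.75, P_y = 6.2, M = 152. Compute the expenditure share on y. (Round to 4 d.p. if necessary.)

share on y = 0.4019

Substitute y = (y/x)·x into the budget: x* = M/(P_x + P_y·(y/x)).
Numerically y/x = 1.056553, so x* = 152/(9.75 + 6.2·1.056553) = 9.3248 and y* = 1.056553·9.3248 = 9.8521.
Expenditure on y: 6.2·9.8521 = 61.0833; share = 0.4019.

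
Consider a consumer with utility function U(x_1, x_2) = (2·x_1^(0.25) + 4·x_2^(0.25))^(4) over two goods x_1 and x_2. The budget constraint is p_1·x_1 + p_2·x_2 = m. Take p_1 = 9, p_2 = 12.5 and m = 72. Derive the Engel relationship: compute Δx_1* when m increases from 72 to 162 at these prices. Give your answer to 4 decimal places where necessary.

Δx_1* = 3.0689

MU_x_1 ∝ 2·x_1^(-0.75), MU_x_2 ∝ 4·x_2^(-0.75), so MRS = (1/2)·(x_2/x_1)^(0.75) = p_1/p_2.
Hence x_2/x_1 = (2·p_1/p_2)^(1/(0.75)), i.e. raised to the 4/3 power.
Substitute x_2 = (x_2/x_1)·x_1 into the budget: x_1* = m/(p_1 + p_2·(x_2/x_1)).
Numerically x_2/x_1 = 1.62611, so x_1* = 72/(9 + 12.5·1.62611) = 2.4551.
At m' = 162: x_1* = 5.524. Change: 5.524 − 2.4551 = 3.0689.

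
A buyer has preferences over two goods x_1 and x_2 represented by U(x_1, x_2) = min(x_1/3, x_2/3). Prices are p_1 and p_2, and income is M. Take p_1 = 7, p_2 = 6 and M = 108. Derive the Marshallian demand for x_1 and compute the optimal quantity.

x_1* = 8.3077

Demand: x_1*(p_1,p_2,M) = 3·M/(3·p_1 + 3·p_2), x_2* = 3·M/(3·p_1 + 3·p_2).
Here 3·7 + 3·6 = 39, giving x_1* = 8.3077.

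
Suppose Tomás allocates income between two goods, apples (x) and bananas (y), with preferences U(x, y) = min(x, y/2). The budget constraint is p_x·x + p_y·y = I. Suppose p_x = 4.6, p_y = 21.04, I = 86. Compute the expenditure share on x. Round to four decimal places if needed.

With perfect complements, no substitution: consume in ratio x:y = 1:2.
Budget: p_x·x + p_y·2·x = I, so (p_x + 2·p_y)·x = I.
Demand: x*(p_x,p_y,I) = I/(p_x + 2·p_y), y* = 2·I/(p_x + 2·p_y).
Here 4.6 + 2·21.04 = 46.68, giving x* = 1.8423 and y* = 3.6847.
Expenditure on x: 4.6·1.8423 = 8.4747; share = 0.0985.

share on x = 0.0985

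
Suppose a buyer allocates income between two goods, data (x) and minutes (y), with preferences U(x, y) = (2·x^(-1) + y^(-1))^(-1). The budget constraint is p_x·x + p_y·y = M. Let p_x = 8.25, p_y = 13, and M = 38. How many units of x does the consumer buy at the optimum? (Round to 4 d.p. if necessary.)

MRS = MU_x/MU_y = 2·(y/x)^(2). Set equal to p_x/p_y.
Hence y/x = ((1/2)·p_x/p_y)^(1/(2)), i.e. raised to the 0.5 power.
With the ratio pinned down, the budget gives x* = M/(p_x + p_y·(y/x)) and y* = (y/x)·x*.
Numerically y/x = 0.563301, so x* = 38/(8.25 + 13·0.563301) = 2.4401.

x* = 2.4401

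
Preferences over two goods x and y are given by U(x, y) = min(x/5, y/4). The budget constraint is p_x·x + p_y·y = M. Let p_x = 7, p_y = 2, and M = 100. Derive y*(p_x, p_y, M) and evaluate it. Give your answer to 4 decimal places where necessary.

y* = 9.3023

Leontief preferences: the optimum is at the kink where x/5 = y/4, i.e. y = (4/5)·x.
Budget: p_x·x + p_y·(4/5)·x = M, so (5·p_x + 4·p_y)·x = 5·M.
Demand: x*(p_x,p_y,M) = 5·M/(5·p_x + 4·p_y), y* = 4·M/(5·p_x + 4·p_y).
Here 5·7 + 4·2 = 43, giving y* = 9.3023.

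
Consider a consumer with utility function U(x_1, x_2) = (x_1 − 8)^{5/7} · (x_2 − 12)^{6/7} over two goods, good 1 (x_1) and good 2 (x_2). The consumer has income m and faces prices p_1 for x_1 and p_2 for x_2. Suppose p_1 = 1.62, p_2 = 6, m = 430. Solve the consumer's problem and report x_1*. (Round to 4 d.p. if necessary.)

This is Cobb-Douglas in (x_1−8, x_2−12): tangency gives 5/7·p_2·(x_2−12) = 6/7·p_1·(x_1−8).
After buying the subsistence bundle (8, 12), a share 5/11 of the remaining income goes to x_1: x_1* = 8 + 5/11·(m − 8p_1 − 12p_2)/p_1.
Discretionary income = 430 − 8·1.62 − 12·6 = 345.04; x_1* = 8 + 5/11·345.04/1.62 = 104.8126.

x_1* = 104.8126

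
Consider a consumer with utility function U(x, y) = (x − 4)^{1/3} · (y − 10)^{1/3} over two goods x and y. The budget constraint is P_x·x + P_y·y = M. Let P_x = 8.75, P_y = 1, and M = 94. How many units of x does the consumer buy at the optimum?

x* = 6.8

MRS = (y−10)/(x−4). Tangency with P_x/P_y gives y−10 = (P_x/P_y)·(x−4).
After buying the subsistence bundle (4, 10), a share 0.5 of the remaining income goes to x: x* = 4 + 0.5·(M − 4P_x − 10P_y)/P_x.
Discretionary income = 94 − 4·8.75 − 10·1 = 49; x* = 4 + 0.5·49/8.75 = 6.8.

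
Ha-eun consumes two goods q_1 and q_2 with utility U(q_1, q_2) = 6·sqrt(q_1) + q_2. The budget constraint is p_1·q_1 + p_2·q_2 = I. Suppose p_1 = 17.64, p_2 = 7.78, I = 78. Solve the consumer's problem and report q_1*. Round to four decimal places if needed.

Plugging in: q_1* = (3·7.78/17.64)² = 1.7507.

q_1* = 1.7507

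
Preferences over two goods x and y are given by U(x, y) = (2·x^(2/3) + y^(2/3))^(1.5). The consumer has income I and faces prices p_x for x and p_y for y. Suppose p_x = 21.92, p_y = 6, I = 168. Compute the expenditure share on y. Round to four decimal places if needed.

MRS = MU_x/MU_y = 2·(y/x)^(1/3). Set equal to p_x/p_y.
Solve for the ratio: y/x = [(1/2)·p_x/p_y]^(3).
Substitute y = (y/x)·x into the budget: x* = I/(p_x + p_y·(y/x)).
Numerically y/x = 6.095059, so x* = 168/(21.92 + 6·6.095059) = 2.8723 and y* = 6.095059·2.8723 = 17.5066.
Expenditure on y: 6·17.5066 = 105.0399; share = 0.6252.

share on y = 0.6252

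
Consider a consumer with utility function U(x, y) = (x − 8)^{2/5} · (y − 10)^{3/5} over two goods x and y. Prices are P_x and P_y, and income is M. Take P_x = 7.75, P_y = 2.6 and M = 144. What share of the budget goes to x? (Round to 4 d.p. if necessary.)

This is Cobb-Douglas in (x−8, y−10): tangency gives 0.4·P_y·(y−10) = 0.6·P_x·(x−8).
Substituting into the budget: x* = 8 + 0.4·(M − 8·P_x − 10·P_y)/P_x, and y* = 10 + 0.6·(…)/P_y.
Discretionary income = 144 − 8·7.75 − 10·2.6 = 56; x* = 8 + 0.4·56/7.75 = 10.8903; y* = 10 + 0.6·56/2.6 = 22.9231.
Expenditure on x: 7.75·10.8903 = 84.4; share = 0.5861.

share on x = 0.5861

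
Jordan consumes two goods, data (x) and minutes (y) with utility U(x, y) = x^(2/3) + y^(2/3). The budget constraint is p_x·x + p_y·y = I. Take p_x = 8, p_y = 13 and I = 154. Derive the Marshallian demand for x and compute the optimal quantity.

x* = 13.9624

MU_x ∝ x^(-1/3), MU_y ∝ y^(-1/3), so MRS = (y/x)^(1/3) = p_x/p_y.
Solve for the ratio: y/x = [p_x/p_y]^(3).
Substitute y = (y/x)·x into the budget: x* = I/(p_x + p_y·(y/x)).
Numerically y/x = 0.233045, so x* = 154/(8 + 13·0.233045) = 13.9624.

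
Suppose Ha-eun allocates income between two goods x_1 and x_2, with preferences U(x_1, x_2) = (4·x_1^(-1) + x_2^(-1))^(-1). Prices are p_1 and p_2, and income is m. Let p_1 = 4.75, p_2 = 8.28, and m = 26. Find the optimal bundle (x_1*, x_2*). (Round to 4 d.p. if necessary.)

From the CES first-order condition, 4·(x_2/x_1)^(2) = p_1/p_2.
Solve for the ratio: x_2/x_1 = [(1/4)·p_1/p_2]^(0.5).
With the ratio pinned down, the budget gives x_1* = m/(p_1 + p_2·(x_2/x_1)) and x_2* = (x_2/x_1)·x_1*.
Numerically x_2/x_1 = 0.378706, so x_1* = 26/(4.75 + 8.28·0.378706) = 3.2971 and x_2* = 0.378706·3.2971 = 1.2486.

x_1* = 3.2971, x_2* = 1.2486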